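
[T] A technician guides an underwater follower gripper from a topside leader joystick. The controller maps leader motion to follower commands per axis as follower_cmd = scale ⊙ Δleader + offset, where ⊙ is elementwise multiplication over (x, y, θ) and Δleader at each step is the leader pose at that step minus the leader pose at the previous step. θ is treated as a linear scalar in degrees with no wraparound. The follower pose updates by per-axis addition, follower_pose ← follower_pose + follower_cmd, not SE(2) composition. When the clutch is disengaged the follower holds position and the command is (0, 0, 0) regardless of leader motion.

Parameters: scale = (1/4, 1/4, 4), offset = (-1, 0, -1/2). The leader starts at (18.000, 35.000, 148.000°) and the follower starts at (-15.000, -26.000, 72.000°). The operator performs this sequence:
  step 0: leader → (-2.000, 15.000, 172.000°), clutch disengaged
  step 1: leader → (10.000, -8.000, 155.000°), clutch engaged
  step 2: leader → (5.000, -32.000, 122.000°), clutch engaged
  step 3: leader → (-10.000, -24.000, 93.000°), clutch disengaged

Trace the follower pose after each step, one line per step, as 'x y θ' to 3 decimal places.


-15.000 -26.000 72.000
-13.000 -31.750 3.500
-15.250 -37.750 -129.000
-15.250 -37.750 -129.000

step 0: Δleader=(-20.000, -20.000, 24.000°), disengaged; cmd=(0,0,0) → follower holds at (-15.000, -26.000, 72.000°)
step 1: Δleader=(12.000, -23.000, -17.000°), engaged; cmd=(2.000, -5.750, -68.500°) → follower=(-13.000, -31.750, 3.500°)
step 2: Δleader=(-5.000, -24.000, -33.000°), engaged; cmd=(-2.250, -6.000, -132.500°) → follower=(-15.250, -37.750, -129.000°)
step 3: Δleader=(-15.000, 8.000, -29.000°), disengaged; cmd=(0,0,0) → follower holds at (-15.250, -37.750, -129.000°)


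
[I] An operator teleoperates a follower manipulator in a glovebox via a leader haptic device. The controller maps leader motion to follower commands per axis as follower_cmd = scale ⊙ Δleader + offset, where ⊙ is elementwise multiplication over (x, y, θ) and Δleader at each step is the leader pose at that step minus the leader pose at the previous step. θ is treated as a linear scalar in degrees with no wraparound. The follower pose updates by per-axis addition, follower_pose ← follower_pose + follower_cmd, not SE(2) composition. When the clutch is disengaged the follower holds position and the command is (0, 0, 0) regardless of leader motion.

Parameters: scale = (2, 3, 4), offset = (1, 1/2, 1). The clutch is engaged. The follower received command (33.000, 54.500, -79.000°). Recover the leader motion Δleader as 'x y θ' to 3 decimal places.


axis x: (33.000 − 1) / (2) = 16.000
axis y: (54.500 − 1/2) / (3) = 18.000
axis θ: (-79.000 − 1) / (4) = -20.000

16.000 18.000 -20.000


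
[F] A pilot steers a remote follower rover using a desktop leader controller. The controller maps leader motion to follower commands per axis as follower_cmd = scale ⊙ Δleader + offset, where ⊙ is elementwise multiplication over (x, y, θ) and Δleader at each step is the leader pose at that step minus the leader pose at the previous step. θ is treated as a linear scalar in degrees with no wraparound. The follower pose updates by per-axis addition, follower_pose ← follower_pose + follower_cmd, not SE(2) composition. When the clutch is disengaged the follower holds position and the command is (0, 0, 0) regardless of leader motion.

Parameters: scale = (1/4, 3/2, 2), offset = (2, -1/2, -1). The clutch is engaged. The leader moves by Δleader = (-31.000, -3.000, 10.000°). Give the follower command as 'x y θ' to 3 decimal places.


axis x: 1/4·-31.000 + 2 = -5.750
axis y: 3/2·-3.000 + -1/2 = -5.000
axis θ: 2·10.000 + -1 = 19.000

-5.750 -5.000 19.000


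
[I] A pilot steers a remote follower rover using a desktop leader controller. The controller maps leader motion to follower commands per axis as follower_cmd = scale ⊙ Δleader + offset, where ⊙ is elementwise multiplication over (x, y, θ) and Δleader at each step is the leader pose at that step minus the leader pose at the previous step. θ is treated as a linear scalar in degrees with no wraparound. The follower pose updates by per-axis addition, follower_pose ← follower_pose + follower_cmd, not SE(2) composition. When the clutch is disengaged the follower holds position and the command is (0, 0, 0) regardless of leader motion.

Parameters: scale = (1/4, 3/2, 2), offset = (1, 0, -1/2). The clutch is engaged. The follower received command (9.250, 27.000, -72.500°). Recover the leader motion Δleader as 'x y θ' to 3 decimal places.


axis x: (9.250 − 1) / (1/4) = 33.000
axis y: (27.000 − 0) / (3/2) = 18.000
axis θ: (-72.500 − -1/2) / (2) = -36.000

33.000 18.000 -36.000


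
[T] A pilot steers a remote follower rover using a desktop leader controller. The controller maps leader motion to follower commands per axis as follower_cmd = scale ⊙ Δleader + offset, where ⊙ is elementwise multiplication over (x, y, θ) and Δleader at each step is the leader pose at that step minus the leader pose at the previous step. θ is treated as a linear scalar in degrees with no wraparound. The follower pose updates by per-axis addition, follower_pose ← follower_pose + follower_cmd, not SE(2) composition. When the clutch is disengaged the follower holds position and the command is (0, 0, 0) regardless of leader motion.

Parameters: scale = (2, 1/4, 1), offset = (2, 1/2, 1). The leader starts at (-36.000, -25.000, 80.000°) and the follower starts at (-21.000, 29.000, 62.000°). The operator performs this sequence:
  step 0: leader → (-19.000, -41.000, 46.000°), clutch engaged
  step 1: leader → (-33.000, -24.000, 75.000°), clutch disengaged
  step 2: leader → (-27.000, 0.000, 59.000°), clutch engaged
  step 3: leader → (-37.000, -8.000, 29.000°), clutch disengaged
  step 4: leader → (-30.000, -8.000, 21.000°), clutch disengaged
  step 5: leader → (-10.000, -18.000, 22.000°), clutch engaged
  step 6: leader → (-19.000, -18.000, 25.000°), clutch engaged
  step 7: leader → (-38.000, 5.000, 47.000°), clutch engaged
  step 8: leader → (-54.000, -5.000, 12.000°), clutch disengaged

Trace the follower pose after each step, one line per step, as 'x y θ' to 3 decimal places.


step 0: Δleader=(17.000, -16.000, -34.000°), engaged; cmd=(36.000, -3.500, -33.000°) → follower=(15.000, 25.500, 29.000°)
step 1: Δleader=(-14.000, 17.000, 29.000°), disengaged; cmd=(0,0,0) → follower holds at (15.000, 25.500, 29.000°)
step 2: Δleader=(6.000, 24.000, -16.000°), engaged; cmd=(14.000, 6.500, -15.000°) → follower=(29.000, 32.000, 14.000°)
step 3: Δleader=(-10.000, -8.000, -30.000°), disengaged; cmd=(0,0,0) → follower holds at (29.000, 32.000, 14.000°)
step 4: Δleader=(7.000, 0.000, -8.000°), disengaged; cmd=(0,0,0) → follower holds at (29.000, 32.000, 14.000°)
step 5: Δleader=(20.000, -10.000, 1.000°), engaged; cmd=(42.000, -2.000, 2.000°) → follower=(71.000, 30.000, 16.000°)
step 6: Δleader=(-9.000, 0.000, 3.000°), engaged; cmd=(-16.000, 0.500, 4.000°) → follower=(55.000, 30.500, 20.000°)
step 7: Δleader=(-19.000, 23.000, 22.000°), engaged; cmd=(-36.000, 6.250, 23.000°) → follower=(19.000, 36.750, 43.000°)
step 8: Δleader=(-16.000, -10.000, -35.000°), disengaged; cmd=(0,0,0) → follower holds at (19.000, 36.750, 43.000°)

15.000 25.500 29.000
15.000 25.500 29.000
29.000 32.000 14.000
29.000 32.000 14.000
29.000 32.000 14.000
71.000 30.000 16.000
55.000 30.500 20.000
19.000 36.750 43.000
19.000 36.750 43.000


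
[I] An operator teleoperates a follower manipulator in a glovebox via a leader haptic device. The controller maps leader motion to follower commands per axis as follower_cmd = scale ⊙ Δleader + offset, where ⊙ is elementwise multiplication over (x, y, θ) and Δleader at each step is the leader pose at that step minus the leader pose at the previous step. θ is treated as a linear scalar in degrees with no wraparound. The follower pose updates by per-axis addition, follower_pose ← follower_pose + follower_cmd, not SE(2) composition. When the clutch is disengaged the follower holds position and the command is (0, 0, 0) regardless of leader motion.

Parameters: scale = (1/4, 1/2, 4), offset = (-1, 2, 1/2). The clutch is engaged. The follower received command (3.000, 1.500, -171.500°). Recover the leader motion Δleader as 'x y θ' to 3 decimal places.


16.000 -1.000 -43.000

axis x: (3.000 − -1) / (1/4) = 16.000
axis y: (1.500 − 2) / (1/2) = -1.000
axis θ: (-171.500 − 1/2) / (4) = -43.000


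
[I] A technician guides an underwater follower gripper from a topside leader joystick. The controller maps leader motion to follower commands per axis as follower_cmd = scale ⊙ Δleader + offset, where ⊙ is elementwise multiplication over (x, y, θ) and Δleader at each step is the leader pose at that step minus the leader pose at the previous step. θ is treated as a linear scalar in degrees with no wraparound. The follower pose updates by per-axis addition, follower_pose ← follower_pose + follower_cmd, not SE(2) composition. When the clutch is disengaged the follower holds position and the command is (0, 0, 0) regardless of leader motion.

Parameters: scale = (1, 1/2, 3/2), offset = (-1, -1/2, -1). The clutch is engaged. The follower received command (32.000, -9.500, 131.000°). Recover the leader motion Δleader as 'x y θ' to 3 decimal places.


33.000 -18.000 88.000

axis x: (32.000 − -1) / (1) = 33.000
axis y: (-9.500 − -1/2) / (1/2) = -18.000
axis θ: (131.000 − -1) / (3/2) = 88.000


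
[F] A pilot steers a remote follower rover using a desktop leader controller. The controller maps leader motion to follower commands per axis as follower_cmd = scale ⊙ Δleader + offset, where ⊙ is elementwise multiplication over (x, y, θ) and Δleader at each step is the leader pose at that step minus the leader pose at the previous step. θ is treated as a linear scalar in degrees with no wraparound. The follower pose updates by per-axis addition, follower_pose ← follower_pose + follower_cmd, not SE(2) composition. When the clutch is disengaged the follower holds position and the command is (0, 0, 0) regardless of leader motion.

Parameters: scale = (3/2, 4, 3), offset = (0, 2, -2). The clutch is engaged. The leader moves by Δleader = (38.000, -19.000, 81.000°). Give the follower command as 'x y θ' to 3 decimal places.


57.000 -74.000 241.000

axis x: 3/2·38.000 + 0 = 57.000
axis y: 4·-19.000 + 2 = -74.000
axis θ: 3·81.000 + -2 = 241.000


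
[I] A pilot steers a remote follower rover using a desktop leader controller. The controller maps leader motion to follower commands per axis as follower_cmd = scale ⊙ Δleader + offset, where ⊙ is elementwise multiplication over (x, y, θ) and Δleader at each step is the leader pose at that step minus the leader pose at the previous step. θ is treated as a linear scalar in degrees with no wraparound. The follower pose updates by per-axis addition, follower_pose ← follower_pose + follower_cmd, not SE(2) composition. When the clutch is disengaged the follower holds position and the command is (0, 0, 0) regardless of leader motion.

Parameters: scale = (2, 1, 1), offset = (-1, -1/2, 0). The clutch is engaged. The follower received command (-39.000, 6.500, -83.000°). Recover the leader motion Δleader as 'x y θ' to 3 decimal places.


-19.000 7.000 -83.000

axis x: (-39.000 − -1) / (2) = -19.000
axis y: (6.500 − -1/2) / (1) = 7.000
axis θ: (-83.000 − 0) / (1) = -83.000


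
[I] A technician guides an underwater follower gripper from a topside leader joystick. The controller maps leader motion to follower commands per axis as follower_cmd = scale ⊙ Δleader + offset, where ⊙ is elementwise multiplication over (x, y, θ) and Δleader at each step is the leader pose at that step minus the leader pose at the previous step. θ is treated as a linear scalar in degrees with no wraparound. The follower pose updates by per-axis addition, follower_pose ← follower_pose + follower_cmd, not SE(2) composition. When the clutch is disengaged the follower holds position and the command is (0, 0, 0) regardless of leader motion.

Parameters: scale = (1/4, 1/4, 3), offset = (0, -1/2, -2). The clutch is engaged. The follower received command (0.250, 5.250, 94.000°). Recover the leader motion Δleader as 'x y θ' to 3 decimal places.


1.000 23.000 32.000

axis x: (0.250 − 0) / (1/4) = 1.000
axis y: (5.250 − -1/2) / (1/4) = 23.000
axis θ: (94.000 − -2) / (3) = 32.000


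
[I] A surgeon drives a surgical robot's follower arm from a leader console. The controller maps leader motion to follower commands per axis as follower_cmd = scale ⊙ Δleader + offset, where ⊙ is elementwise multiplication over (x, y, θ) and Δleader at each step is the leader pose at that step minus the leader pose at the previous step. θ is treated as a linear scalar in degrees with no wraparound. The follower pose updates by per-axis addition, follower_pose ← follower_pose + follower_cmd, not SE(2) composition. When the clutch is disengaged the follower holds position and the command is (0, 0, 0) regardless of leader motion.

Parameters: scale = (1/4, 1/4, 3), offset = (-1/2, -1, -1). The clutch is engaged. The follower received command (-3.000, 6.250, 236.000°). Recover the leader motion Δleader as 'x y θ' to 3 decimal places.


axis x: (-3.000 − -1/2) / (1/4) = -10.000
axis y: (6.250 − -1) / (1/4) = 29.000
axis θ: (236.000 − -1) / (3) = 79.000

-10.000 29.000 79.000


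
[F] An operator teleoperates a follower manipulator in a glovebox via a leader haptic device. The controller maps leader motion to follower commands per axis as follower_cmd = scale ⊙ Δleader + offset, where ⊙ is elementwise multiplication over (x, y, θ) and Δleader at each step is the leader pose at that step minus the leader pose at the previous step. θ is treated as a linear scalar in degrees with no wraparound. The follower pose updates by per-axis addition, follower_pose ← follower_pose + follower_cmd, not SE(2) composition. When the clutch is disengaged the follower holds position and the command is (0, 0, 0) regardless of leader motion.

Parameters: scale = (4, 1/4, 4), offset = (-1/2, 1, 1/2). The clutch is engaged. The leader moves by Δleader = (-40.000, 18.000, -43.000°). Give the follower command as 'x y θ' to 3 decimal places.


axis x: 4·-40.000 + -1/2 = -160.500
axis y: 1/4·18.000 + 1 = 5.500
axis θ: 4·-43.000 + 1/2 = -171.500

-160.500 5.500 -171.500


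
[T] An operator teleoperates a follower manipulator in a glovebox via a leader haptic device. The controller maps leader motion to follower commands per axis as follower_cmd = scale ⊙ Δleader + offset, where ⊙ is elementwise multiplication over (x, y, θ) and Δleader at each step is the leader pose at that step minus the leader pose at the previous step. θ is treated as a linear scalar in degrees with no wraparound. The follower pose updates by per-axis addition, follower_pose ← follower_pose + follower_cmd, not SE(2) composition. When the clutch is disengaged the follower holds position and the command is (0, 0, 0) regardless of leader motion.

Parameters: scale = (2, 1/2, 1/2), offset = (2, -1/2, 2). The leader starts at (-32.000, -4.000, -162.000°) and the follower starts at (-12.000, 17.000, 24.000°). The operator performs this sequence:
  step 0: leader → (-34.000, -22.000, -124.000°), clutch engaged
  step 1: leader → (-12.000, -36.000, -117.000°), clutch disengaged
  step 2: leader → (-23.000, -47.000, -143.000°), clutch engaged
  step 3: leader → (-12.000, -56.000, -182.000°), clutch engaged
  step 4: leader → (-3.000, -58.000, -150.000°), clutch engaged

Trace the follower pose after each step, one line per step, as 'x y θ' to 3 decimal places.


-14.000 7.500 45.000
-14.000 7.500 45.000
-34.000 1.500 34.000
-10.000 -3.500 16.500
10.000 -5.000 34.500

step 0: Δleader=(-2.000, -18.000, 38.000°), engaged; cmd=(-2.000, -9.500, 21.000°) → follower=(-14.000, 7.500, 45.000°)
step 1: Δleader=(22.000, -14.000, 7.000°), disengaged; cmd=(0,0,0) → follower holds at (-14.000, 7.500, 45.000°)
step 2: Δleader=(-11.000, -11.000, -26.000°), engaged; cmd=(-20.000, -6.000, -11.000°) → follower=(-34.000, 1.500, 34.000°)
step 3: Δleader=(11.000, -9.000, -39.000°), engaged; cmd=(24.000, -5.000, -17.500°) → follower=(-10.000, -3.500, 16.500°)
step 4: Δleader=(9.000, -2.000, 32.000°), engaged; cmd=(20.000, -1.500, 18.000°) → follower=(10.000, -5.000, 34.500°)


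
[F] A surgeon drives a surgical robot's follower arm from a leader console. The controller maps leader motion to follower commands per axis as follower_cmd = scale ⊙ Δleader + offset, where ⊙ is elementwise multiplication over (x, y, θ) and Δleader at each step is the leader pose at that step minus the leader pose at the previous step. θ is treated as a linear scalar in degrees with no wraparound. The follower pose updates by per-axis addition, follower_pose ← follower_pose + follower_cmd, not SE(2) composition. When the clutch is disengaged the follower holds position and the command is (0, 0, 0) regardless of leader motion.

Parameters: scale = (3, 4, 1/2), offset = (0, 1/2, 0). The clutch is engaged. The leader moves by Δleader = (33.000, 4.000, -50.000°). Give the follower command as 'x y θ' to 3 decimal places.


99.000 16.500 -25.000

axis x: 3·33.000 + 0 = 99.000
axis y: 4·4.000 + 1/2 = 16.500
axis θ: 1/2·-50.000 + 0 = -25.000


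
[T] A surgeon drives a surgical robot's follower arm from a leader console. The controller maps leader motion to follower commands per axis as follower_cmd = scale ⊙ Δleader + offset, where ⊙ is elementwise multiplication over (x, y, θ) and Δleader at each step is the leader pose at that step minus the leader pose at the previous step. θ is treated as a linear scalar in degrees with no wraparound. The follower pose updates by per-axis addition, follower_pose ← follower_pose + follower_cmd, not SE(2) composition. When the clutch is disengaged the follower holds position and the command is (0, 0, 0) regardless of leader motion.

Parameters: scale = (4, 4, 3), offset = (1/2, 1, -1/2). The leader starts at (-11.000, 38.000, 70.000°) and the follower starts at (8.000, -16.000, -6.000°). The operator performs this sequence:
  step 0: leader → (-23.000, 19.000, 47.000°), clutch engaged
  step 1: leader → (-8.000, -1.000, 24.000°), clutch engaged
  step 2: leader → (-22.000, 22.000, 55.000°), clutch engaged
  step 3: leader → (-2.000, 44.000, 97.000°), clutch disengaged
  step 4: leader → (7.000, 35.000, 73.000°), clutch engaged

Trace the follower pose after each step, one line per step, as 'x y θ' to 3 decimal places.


step 0: Δleader=(-12.000, -19.000, -23.000°), engaged; cmd=(-47.500, -75.000, -69.500°) → follower=(-39.500, -91.000, -75.500°)
step 1: Δleader=(15.000, -20.000, -23.000°), engaged; cmd=(60.500, -79.000, -69.500°) → follower=(21.000, -170.000, -145.000°)
step 2: Δleader=(-14.000, 23.000, 31.000°), engaged; cmd=(-55.500, 93.000, 92.500°) → follower=(-34.500, -77.000, -52.500°)
step 3: Δleader=(20.000, 22.000, 42.000°), disengaged; cmd=(0,0,0) → follower holds at (-34.500, -77.000, -52.500°)
step 4: Δleader=(9.000, -9.000, -24.000°), engaged; cmd=(36.500, -35.000, -72.500°) → follower=(2.000, -112.000, -125.000°)

-39.500 -91.000 -75.500
21.000 -170.000 -145.000
-34.500 -77.000 -52.500
-34.500 -77.000 -52.500
2.000 -112.000 -125.000


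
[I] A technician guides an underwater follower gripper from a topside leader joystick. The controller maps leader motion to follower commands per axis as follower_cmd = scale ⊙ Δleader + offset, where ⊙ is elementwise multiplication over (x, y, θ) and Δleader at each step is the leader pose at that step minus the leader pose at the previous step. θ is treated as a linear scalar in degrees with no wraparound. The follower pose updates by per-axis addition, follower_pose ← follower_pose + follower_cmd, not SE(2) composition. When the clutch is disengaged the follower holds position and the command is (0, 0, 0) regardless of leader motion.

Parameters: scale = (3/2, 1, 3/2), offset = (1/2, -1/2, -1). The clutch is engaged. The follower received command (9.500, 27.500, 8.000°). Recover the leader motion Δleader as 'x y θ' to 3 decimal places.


axis x: (9.500 − 1/2) / (3/2) = 6.000
axis y: (27.500 − -1/2) / (1) = 28.000
axis θ: (8.000 − -1) / (3/2) = 6.000

6.000 28.000 6.000


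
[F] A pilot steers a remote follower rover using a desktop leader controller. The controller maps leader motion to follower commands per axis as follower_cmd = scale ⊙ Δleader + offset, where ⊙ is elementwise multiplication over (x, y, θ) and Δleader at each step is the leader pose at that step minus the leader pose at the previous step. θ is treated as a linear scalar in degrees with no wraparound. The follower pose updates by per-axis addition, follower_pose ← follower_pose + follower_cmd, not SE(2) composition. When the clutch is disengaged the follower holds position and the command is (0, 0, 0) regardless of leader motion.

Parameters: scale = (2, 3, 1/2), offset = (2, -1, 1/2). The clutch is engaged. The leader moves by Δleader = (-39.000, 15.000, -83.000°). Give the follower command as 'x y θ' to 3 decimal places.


-76.000 44.000 -41.000

axis x: 2·-39.000 + 2 = -76.000
axis y: 3·15.000 + -1 = 44.000
axis θ: 1/2·-83.000 + 1/2 = -41.000


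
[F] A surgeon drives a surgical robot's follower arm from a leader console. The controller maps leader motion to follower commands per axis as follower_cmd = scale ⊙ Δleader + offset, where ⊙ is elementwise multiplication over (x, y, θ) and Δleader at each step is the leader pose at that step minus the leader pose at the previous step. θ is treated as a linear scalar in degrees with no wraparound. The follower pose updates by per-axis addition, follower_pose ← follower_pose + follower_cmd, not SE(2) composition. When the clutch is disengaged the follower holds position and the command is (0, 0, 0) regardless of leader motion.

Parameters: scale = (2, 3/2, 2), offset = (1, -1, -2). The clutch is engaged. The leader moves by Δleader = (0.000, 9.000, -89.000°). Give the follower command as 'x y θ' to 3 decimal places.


axis x: 2·0.000 + 1 = 1.000
axis y: 3/2·9.000 + -1 = 12.500
axis θ: 2·-89.000 + -2 = -180.000

1.000 12.500 -180.000


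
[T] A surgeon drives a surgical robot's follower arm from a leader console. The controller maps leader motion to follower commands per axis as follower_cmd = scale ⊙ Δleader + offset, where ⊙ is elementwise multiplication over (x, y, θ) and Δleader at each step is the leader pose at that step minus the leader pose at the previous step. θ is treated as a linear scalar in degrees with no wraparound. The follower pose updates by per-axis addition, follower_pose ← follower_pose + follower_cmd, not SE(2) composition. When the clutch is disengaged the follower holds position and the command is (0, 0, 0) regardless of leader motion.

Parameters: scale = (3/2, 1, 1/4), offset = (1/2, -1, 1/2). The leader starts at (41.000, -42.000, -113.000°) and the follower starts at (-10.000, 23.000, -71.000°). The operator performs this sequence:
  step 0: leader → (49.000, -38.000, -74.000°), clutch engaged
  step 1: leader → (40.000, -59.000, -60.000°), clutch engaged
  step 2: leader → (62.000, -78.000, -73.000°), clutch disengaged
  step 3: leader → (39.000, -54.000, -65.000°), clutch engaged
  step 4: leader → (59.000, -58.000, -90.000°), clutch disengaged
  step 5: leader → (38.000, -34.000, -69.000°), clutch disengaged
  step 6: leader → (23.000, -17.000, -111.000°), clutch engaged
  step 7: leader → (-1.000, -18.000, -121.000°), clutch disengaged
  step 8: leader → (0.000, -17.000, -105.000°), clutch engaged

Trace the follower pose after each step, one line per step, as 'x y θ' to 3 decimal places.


step 0: Δleader=(8.000, 4.000, 39.000°), engaged; cmd=(12.500, 3.000, 10.250°) → follower=(2.500, 26.000, -60.750°)
step 1: Δleader=(-9.000, -21.000, 14.000°), engaged; cmd=(-13.000, -22.000, 4.000°) → follower=(-10.500, 4.000, -56.750°)
step 2: Δleader=(22.000, -19.000, -13.000°), disengaged; cmd=(0,0,0) → follower holds at (-10.500, 4.000, -56.750°)
step 3: Δleader=(-23.000, 24.000, 8.000°), engaged; cmd=(-34.000, 23.000, 2.500°) → follower=(-44.500, 27.000, -54.250°)
step 4: Δleader=(20.000, -4.000, -25.000°), disengaged; cmd=(0,0,0) → follower holds at (-44.500, 27.000, -54.250°)
step 5: Δleader=(-21.000, 24.000, 21.000°), disengaged; cmd=(0,0,0) → follower holds at (-44.500, 27.000, -54.250°)
step 6: Δleader=(-15.000, 17.000, -42.000°), engaged; cmd=(-22.000, 16.000, -10.000°) → follower=(-66.500, 43.000, -64.250°)
step 7: Δleader=(-24.000, -1.000, -10.000°), disengaged; cmd=(0,0,0) → follower holds at (-66.500, 43.000, -64.250°)
step 8: Δleader=(1.000, 1.000, 16.000°), engaged; cmd=(2.000, 0.000, 4.500°) → follower=(-64.500, 43.000, -59.750°)

2.500 26.000 -60.750
-10.500 4.000 -56.750
-10.500 4.000 -56.750
-44.500 27.000 -54.250
-44.500 27.000 -54.250
-44.500 27.000 -54.250
-66.500 43.000 -64.250
-66.500 43.000 -64.250
-64.500 43.000 -59.750


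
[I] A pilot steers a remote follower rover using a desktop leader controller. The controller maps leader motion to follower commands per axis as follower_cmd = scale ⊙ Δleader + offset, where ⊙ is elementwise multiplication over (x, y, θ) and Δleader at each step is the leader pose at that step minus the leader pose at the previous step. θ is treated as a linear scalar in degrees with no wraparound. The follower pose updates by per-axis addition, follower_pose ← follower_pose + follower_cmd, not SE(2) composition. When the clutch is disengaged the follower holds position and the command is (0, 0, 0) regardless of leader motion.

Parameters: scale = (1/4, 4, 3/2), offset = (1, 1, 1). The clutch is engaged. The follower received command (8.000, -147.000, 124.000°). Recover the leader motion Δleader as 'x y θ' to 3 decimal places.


axis x: (8.000 − 1) / (1/4) = 28.000
axis y: (-147.000 − 1) / (4) = -37.000
axis θ: (124.000 − 1) / (3/2) = 82.000

28.000 -37.000 82.000


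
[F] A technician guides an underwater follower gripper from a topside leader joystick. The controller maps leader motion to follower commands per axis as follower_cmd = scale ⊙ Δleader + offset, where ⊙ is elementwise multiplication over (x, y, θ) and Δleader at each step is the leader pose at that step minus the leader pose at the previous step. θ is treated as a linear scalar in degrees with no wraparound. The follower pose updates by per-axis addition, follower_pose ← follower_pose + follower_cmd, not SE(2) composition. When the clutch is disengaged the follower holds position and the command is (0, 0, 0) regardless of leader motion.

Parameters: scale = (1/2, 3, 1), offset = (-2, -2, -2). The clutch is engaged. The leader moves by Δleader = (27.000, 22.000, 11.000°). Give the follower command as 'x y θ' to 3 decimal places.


axis x: 1/2·27.000 + -2 = 11.500
axis y: 3·22.000 + -2 = 64.000
axis θ: 1·11.000 + -2 = 9.000

11.500 64.000 9.000


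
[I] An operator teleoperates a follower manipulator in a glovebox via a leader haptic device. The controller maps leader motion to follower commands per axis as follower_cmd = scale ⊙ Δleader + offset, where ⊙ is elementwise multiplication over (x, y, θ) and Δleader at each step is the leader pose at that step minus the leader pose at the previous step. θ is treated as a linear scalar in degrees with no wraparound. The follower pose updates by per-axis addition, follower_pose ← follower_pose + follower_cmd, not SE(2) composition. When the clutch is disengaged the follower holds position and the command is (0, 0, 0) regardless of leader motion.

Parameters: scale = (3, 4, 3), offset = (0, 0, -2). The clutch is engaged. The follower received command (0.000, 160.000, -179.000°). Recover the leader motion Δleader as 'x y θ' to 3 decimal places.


axis x: (0.000 − 0) / (3) = 0.000
axis y: (160.000 − 0) / (4) = 40.000
axis θ: (-179.000 − -2) / (3) = -59.000

0.000 40.000 -59.000


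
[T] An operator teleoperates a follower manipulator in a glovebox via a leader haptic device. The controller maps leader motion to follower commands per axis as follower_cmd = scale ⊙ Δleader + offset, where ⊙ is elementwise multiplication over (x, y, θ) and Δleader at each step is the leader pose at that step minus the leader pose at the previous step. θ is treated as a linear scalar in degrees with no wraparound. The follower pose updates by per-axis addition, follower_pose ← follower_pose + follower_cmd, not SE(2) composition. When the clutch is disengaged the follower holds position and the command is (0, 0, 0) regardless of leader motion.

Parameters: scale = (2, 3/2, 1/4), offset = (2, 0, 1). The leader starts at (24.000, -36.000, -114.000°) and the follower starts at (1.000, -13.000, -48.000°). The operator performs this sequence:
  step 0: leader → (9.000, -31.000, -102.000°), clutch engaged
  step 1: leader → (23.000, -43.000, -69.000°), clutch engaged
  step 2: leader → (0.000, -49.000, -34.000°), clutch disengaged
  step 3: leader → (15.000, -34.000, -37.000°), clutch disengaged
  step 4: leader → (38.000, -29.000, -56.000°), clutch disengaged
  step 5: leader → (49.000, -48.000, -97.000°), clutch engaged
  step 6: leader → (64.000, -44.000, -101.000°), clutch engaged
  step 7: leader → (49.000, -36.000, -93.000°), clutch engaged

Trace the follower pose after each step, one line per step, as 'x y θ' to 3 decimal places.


-27.000 -5.500 -44.000
3.000 -23.500 -34.750
3.000 -23.500 -34.750
3.000 -23.500 -34.750
3.000 -23.500 -34.750
27.000 -52.000 -44.000
59.000 -46.000 -44.000
31.000 -34.000 -41.000

step 0: Δleader=(-15.000, 5.000, 12.000°), engaged; cmd=(-28.000, 7.500, 4.000°) → follower=(-27.000, -5.500, -44.000°)
step 1: Δleader=(14.000, -12.000, 33.000°), engaged; cmd=(30.000, -18.000, 9.250°) → follower=(3.000, -23.500, -34.750°)
step 2: Δleader=(-23.000, -6.000, 35.000°), disengaged; cmd=(0,0,0) → follower holds at (3.000, -23.500, -34.750°)
step 3: Δleader=(15.000, 15.000, -3.000°), disengaged; cmd=(0,0,0) → follower holds at (3.000, -23.500, -34.750°)
step 4: Δleader=(23.000, 5.000, -19.000°), disengaged; cmd=(0,0,0) → follower holds at (3.000, -23.500, -34.750°)
step 5: Δleader=(11.000, -19.000, -41.000°), engaged; cmd=(24.000, -28.500, -9.250°) → follower=(27.000, -52.000, -44.000°)
step 6: Δleader=(15.000, 4.000, -4.000°), engaged; cmd=(32.000, 6.000, 0.000°) → follower=(59.000, -46.000, -44.000°)
step 7: Δleader=(-15.000, 8.000, 8.000°), engaged; cmd=(-28.000, 12.000, 3.000°) → follower=(31.000, -34.000, -41.000°)


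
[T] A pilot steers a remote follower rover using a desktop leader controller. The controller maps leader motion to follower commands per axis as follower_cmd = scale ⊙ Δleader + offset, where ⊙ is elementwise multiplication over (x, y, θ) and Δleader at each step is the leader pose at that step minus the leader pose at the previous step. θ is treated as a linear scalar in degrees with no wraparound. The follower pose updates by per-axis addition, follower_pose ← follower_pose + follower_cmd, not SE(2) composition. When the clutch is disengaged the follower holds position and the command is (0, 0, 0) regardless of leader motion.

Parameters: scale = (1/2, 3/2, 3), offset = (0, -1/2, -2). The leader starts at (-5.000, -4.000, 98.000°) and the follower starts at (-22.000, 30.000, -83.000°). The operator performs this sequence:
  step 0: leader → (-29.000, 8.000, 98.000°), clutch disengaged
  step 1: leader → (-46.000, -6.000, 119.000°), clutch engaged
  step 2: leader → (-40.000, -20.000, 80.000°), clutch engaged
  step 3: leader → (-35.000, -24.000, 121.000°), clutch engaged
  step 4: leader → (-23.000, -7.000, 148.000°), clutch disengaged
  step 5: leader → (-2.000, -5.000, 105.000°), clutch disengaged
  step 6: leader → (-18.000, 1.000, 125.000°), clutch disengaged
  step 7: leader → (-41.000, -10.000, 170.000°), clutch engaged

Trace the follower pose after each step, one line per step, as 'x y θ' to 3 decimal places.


step 0: Δleader=(-24.000, 12.000, 0.000°), disengaged; cmd=(0,0,0) → follower holds at (-22.000, 30.000, -83.000°)
step 1: Δleader=(-17.000, -14.000, 21.000°), engaged; cmd=(-8.500, -21.500, 61.000°) → follower=(-30.500, 8.500, -22.000°)
step 2: Δleader=(6.000, -14.000, -39.000°), engaged; cmd=(3.000, -21.500, -119.000°) → follower=(-27.500, -13.000, -141.000°)
step 3: Δleader=(5.000, -4.000, 41.000°), engaged; cmd=(2.500, -6.500, 121.000°) → follower=(-25.000, -19.500, -20.000°)
step 4: Δleader=(12.000, 17.000, 27.000°), disengaged; cmd=(0,0,0) → follower holds at (-25.000, -19.500, -20.000°)
step 5: Δleader=(21.000, 2.000, -43.000°), disengaged; cmd=(0,0,0) → follower holds at (-25.000, -19.500, -20.000°)
step 6: Δleader=(-16.000, 6.000, 20.000°), disengaged; cmd=(0,0,0) → follower holds at (-25.000, -19.500, -20.000°)
step 7: Δleader=(-23.000, -11.000, 45.000°), engaged; cmd=(-11.500, -17.000, 133.000°) → follower=(-36.500, -36.500, 113.000°)

-22.000 30.000 -83.000
-30.500 8.500 -22.000
-27.500 -13.000 -141.000
-25.000 -19.500 -20.000
-25.000 -19.500 -20.000
-25.000 -19.500 -20.000
-25.000 -19.500 -20.000
-36.500 -36.500 113.000


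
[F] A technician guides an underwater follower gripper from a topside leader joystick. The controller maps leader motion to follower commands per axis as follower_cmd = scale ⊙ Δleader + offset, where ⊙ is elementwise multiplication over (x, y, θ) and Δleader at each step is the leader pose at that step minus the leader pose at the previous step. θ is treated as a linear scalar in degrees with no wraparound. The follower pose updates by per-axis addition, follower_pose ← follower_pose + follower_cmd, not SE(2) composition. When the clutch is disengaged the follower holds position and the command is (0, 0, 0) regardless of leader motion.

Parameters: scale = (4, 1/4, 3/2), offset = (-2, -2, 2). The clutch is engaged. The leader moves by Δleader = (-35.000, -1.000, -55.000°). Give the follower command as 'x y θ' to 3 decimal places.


axis x: 4·-35.000 + -2 = -142.000
axis y: 1/4·-1.000 + -2 = -2.250
axis θ: 3/2·-55.000 + 2 = -80.500

-142.000 -2.250 -80.500


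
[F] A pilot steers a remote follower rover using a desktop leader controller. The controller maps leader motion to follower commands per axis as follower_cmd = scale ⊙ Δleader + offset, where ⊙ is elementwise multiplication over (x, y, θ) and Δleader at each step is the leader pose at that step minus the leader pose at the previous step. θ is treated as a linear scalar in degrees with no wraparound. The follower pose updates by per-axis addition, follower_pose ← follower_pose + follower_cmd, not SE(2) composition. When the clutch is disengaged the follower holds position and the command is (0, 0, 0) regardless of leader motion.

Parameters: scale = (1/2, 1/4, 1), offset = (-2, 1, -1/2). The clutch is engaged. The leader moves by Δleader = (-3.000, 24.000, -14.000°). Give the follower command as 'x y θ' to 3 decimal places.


-3.500 7.000 -14.500

axis x: 1/2·-3.000 + -2 = -3.500
axis y: 1/4·24.000 + 1 = 7.000
axis θ: 1·-14.000 + -1/2 = -14.500


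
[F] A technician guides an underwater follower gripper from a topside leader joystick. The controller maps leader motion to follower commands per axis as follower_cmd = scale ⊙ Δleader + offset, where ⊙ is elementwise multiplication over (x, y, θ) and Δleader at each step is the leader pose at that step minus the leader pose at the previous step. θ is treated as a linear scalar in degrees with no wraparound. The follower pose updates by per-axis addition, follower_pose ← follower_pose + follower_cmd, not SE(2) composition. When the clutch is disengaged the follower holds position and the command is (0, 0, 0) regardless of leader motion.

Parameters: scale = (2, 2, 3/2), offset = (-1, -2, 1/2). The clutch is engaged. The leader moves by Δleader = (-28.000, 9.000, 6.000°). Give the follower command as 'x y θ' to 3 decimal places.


axis x: 2·-28.000 + -1 = -57.000
axis y: 2·9.000 + -2 = 16.000
axis θ: 3/2·6.000 + 1/2 = 9.500

-57.000 16.000 9.500


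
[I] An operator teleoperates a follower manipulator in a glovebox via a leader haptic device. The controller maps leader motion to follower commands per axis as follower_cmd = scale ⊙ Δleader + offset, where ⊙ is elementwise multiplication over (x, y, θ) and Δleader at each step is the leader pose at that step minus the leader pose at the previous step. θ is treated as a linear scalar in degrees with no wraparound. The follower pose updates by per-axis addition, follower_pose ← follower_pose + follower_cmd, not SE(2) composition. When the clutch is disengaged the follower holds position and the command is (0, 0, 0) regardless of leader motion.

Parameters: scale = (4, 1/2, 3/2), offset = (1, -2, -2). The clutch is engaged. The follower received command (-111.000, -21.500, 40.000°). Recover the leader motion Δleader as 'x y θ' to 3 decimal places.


axis x: (-111.000 − 1) / (4) = -28.000
axis y: (-21.500 − -2) / (1/2) = -39.000
axis θ: (40.000 − -2) / (3/2) = 28.000

-28.000 -39.000 28.000


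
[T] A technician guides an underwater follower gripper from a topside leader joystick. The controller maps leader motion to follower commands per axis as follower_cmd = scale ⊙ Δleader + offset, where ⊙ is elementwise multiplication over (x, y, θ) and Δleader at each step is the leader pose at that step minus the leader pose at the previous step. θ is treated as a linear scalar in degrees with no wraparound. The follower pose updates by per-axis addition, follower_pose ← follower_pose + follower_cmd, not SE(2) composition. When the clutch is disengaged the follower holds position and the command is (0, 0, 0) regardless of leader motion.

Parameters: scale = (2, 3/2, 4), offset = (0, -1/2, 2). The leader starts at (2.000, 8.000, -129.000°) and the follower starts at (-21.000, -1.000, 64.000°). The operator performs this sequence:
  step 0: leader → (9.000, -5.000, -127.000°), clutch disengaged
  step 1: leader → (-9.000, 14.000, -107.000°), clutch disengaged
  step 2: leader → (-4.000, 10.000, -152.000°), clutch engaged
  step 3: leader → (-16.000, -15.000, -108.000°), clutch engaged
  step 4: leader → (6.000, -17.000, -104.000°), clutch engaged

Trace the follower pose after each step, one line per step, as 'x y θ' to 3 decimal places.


step 0: Δleader=(7.000, -13.000, 2.000°), disengaged; cmd=(0,0,0) → follower holds at (-21.000, -1.000, 64.000°)
step 1: Δleader=(-18.000, 19.000, 20.000°), disengaged; cmd=(0,0,0) → follower holds at (-21.000, -1.000, 64.000°)
step 2: Δleader=(5.000, -4.000, -45.000°), engaged; cmd=(10.000, -6.500, -178.000°) → follower=(-11.000, -7.500, -114.000°)
step 3: Δleader=(-12.000, -25.000, 44.000°), engaged; cmd=(-24.000, -38.000, 178.000°) → follower=(-35.000, -45.500, 64.000°)
step 4: Δleader=(22.000, -2.000, 4.000°), engaged; cmd=(44.000, -3.500, 18.000°) → follower=(9.000, -49.000, 82.000°)

-21.000 -1.000 64.000
-21.000 -1.000 64.000
-11.000 -7.500 -114.000
-35.000 -45.500 64.000
9.000 -49.000 82.000


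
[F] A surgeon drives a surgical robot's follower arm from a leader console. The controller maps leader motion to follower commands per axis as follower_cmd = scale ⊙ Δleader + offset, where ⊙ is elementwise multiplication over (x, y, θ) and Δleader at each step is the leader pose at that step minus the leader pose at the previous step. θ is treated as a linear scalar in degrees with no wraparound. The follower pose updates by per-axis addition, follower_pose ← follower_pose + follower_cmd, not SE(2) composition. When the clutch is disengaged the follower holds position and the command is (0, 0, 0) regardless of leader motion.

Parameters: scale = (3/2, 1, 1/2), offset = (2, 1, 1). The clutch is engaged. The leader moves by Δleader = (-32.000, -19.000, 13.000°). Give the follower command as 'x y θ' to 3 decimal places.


axis x: 3/2·-32.000 + 2 = -46.000
axis y: 1·-19.000 + 1 = -18.000
axis θ: 1/2·13.000 + 1 = 7.500

-46.000 -18.000 7.500
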